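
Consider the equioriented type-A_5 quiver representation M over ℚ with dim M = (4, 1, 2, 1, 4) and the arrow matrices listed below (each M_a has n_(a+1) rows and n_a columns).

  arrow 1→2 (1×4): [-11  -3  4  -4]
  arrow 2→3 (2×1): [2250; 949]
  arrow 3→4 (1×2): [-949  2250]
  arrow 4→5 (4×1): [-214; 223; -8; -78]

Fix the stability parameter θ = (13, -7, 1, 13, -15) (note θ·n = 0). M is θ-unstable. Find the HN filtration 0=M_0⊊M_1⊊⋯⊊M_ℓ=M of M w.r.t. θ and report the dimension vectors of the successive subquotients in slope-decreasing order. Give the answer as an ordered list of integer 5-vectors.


Barcode: M ≅ I[1,1]^3, I[1,3], I[3,5], I[5,5]^3. HN layers by μ_θ (4 steps, strictly decreasing):
  μ^(1)=13; μ^(2)=7/3; μ^(3)=-1/3; μ^(4)=-15

((3, 0, 0, 0, 0); (1, 1, 1, 0, 0); (0, 0, 1, 1, 1); (0, 0, 0, 0, 3))


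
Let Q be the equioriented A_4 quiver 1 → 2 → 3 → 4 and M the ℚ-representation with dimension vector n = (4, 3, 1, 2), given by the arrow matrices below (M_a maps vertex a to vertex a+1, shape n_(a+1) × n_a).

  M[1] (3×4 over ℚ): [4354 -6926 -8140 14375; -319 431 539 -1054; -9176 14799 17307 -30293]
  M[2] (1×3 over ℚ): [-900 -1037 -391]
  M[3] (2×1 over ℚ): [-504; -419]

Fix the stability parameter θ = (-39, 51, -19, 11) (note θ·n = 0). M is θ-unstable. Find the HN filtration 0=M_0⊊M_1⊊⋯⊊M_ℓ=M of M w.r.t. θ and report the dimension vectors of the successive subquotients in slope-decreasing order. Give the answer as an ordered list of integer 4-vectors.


Interval decomposition of M: I[1,1], I[1,2]^2, I[1,4], I[4,4].
HN type (ℓ=4): μ^(1)=51; μ^(2)=43/3; μ^(3)=11; μ^(4)=-39

((0, 2, 0, 0); (0, 1, 1, 1); (0, 0, 0, 1); (4, 0, 0, 0))


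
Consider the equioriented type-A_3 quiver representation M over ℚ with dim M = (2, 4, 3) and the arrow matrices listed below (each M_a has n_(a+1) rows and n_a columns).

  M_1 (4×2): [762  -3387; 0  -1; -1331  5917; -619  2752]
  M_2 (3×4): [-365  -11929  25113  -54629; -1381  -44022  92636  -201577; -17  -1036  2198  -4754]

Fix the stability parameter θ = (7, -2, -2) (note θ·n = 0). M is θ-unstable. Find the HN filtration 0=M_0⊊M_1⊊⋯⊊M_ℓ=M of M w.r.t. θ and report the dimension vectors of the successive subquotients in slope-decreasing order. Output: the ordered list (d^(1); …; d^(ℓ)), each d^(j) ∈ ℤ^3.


Via rank(M_{q-1}∘⋯∘M_p): M ≅ I[1,3]^2, I[2,2], I[2,3].
μ_θ-semistable layers: μ^(1)=1; μ^(2)=-2

((2, 2, 2); (0, 2, 1))


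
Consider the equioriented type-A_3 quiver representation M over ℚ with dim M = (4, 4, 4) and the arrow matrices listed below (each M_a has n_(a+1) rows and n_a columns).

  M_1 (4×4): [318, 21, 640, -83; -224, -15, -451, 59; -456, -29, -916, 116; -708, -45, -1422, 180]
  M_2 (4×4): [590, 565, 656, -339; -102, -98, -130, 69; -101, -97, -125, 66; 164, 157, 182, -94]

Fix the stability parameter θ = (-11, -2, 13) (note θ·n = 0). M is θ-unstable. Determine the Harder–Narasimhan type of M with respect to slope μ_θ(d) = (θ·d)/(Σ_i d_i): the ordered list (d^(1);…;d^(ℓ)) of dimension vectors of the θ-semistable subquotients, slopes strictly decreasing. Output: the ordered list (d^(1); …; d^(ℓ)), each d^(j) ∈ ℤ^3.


Interval decomposition of M: I[1,1], I[1,3]^3, I[2,2], I[3,3].
HN type (ℓ=3): μ^(1)=13; μ^(2)=-2; μ^(3)=-11

((0, 0, 4); (0, 4, 0); (4, 0, 0))


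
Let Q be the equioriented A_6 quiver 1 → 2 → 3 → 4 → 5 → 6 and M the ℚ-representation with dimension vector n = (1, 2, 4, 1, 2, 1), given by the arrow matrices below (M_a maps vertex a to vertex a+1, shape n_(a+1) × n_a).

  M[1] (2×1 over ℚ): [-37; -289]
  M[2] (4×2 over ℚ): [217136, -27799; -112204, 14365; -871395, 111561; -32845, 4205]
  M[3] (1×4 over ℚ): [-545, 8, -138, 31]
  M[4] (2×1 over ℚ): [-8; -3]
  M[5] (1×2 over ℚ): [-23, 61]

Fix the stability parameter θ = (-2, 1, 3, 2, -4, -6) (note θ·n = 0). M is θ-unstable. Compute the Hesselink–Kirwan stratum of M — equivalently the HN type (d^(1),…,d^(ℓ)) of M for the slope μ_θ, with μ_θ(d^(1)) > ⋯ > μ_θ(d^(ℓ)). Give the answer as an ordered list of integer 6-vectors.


Barcode: M ≅ I[1,6], I[2,3], I[3,3]^2, I[5,5]. HN layers by μ_θ (5 steps, strictly decreasing):
  μ^(1)=3; μ^(2)=1; μ^(3)=-4/5; μ^(4)=-2; μ^(5)=-4

((0, 0, 3, 0, 0, 0); (0, 1, 0, 0, 0, 0); (0, 1, 1, 1, 1, 1); (1, 0, 0, 0, 0, 0); (0, 0, 0, 0, 1, 0))


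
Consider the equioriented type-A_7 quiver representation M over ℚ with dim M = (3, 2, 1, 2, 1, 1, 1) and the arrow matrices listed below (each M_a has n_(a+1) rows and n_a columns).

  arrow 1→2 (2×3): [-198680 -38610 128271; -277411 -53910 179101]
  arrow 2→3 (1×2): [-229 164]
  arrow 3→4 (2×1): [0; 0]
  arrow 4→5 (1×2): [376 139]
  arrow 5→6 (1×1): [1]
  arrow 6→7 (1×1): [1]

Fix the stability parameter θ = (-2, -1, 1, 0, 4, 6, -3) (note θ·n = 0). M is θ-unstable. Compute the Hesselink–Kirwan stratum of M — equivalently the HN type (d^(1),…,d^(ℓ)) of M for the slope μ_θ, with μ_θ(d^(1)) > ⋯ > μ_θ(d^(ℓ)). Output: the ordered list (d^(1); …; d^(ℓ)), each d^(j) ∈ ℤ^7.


Barcode: M ≅ I[1,1], I[1,2], I[1,3], I[4,4], I[4,7]. HN layers by μ_θ (5 steps, strictly decreasing):
  μ^(1)=7/3; μ^(2)=1; μ^(3)=0; μ^(4)=-1; μ^(5)=-2

((0, 0, 0, 0, 1, 1, 1); (0, 0, 1, 0, 0, 0, 0); (0, 0, 0, 2, 0, 0, 0); (0, 2, 0, 0, 0, 0, 0); (3, 0, 0, 0, 0, 0, 0))


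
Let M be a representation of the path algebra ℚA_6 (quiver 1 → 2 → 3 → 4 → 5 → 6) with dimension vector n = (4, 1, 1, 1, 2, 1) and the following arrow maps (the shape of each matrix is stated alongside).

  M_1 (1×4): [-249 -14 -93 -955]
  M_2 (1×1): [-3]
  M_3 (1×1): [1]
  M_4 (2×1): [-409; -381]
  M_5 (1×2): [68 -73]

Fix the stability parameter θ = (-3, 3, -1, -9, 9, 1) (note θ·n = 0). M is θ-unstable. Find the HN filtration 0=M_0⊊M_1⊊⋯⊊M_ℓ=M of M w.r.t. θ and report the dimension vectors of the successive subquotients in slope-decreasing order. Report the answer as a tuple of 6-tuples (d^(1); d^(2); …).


Via rank(M_{q-1}∘⋯∘M_p): M ≅ I[1,1]^3, I[1,6], I[5,5].
μ_θ-semistable layers: μ^(1)=9; μ^(2)=5; μ^(3)=-7/3; μ^(4)=-3

((0, 0, 0, 0, 1, 0); (0, 0, 0, 0, 1, 1); (0, 1, 1, 1, 0, 0); (4, 0, 0, 0, 0, 0))


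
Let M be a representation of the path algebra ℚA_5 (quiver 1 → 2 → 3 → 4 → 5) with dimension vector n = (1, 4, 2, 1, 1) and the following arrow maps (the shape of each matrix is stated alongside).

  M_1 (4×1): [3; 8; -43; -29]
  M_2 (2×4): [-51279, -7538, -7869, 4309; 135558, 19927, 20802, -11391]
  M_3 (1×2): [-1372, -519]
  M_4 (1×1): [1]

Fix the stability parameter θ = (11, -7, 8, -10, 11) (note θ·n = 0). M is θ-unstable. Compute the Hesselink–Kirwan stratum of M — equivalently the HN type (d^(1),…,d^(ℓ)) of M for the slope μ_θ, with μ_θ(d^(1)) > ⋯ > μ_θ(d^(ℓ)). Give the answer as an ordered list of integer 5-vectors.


Interval decomposition of M: I[1,5], I[2,2]^2, I[2,3].
HN type (ℓ=4): μ^(1)=11; μ^(2)=8; μ^(3)=1/2; μ^(4)=-7

((0, 0, 0, 0, 1); (0, 0, 1, 0, 0); (1, 1, 1, 1, 0); (0, 3, 0, 0, 0))


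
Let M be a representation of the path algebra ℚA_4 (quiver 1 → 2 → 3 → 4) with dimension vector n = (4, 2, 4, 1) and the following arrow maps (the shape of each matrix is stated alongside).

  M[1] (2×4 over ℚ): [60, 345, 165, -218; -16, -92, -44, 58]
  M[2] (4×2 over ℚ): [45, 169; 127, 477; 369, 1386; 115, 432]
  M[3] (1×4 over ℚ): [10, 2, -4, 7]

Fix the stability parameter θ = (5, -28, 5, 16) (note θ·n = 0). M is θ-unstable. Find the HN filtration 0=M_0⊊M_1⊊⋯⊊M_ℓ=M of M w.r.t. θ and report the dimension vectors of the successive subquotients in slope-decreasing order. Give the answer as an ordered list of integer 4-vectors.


Via rank(M_{q-1}∘⋯∘M_p): M ≅ I[1,1]^2, I[1,3], I[1,4], I[3,3]^2.
μ_θ-semistable layers: μ^(1)=16; μ^(2)=5; μ^(3)=-23/2

((0, 0, 0, 1); (2, 0, 4, 0); (2, 2, 0, 0))


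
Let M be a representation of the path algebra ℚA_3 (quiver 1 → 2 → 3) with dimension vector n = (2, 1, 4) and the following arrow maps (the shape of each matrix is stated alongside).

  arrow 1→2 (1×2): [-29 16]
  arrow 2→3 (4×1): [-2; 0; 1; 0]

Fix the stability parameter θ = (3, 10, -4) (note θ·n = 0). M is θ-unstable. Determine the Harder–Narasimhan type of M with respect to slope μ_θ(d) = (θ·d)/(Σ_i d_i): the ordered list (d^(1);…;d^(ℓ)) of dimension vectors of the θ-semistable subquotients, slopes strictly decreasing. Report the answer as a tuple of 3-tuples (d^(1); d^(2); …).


Via rank(M_{q-1}∘⋯∘M_p): M ≅ I[1,1], I[1,3], I[3,3]^3.
μ_θ-semistable layers: μ^(1)=3; μ^(2)=-4

((2, 1, 1); (0, 0, 3))


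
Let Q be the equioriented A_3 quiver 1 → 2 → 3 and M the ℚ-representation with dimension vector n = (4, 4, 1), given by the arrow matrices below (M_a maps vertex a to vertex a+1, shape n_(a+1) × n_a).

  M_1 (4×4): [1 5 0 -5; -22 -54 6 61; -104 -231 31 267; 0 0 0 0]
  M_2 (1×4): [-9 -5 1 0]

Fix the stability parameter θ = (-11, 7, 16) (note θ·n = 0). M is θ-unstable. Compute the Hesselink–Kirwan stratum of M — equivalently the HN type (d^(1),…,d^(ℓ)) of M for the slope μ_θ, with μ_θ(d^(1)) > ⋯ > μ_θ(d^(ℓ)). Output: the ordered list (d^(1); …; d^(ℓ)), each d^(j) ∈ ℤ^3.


Interval decomposition of M: I[1,1], I[1,2]^2, I[1,3], I[2,2].
HN type (ℓ=3): μ^(1)=16; μ^(2)=7; μ^(3)=-11

((0, 0, 1); (0, 4, 0); (4, 0, 0))


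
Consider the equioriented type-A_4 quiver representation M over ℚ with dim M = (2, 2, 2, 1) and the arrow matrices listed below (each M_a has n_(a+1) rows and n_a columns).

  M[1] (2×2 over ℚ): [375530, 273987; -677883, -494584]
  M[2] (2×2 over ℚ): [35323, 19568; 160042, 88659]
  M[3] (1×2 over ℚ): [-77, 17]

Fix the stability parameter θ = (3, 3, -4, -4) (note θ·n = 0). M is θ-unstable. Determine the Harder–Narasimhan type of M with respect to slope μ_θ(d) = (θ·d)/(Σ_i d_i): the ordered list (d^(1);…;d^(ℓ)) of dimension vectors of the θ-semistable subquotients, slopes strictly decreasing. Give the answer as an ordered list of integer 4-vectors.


Barcode: M ≅ I[1,3], I[1,4]. HN layers by μ_θ (2 steps, strictly decreasing):
  μ^(1)=2/3; μ^(2)=-1/2

((1, 1, 1, 0); (1, 1, 1, 1))


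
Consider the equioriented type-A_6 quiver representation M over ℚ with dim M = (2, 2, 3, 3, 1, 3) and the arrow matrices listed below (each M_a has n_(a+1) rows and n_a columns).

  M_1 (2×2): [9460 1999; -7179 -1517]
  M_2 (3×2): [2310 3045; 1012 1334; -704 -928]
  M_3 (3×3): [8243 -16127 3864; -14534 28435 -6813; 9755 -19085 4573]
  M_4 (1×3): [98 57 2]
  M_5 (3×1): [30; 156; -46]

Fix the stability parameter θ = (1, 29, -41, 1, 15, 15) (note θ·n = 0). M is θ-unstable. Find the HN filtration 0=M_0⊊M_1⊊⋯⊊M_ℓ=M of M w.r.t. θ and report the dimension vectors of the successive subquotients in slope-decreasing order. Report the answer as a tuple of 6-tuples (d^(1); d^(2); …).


Via rank(M_{q-1}∘⋯∘M_p): M ≅ I[1,2], I[1,4], I[3,4], I[3,6], I[6,6]^2.
μ_θ-semistable layers: μ^(1)=29; μ^(2)=15; μ^(3)=1; μ^(4)=-11/3; μ^(5)=-41

((0, 1, 0, 0, 0, 0); (0, 0, 0, 0, 1, 3); (1, 0, 0, 3, 0, 0); (1, 1, 1, 0, 0, 0); (0, 0, 2, 0, 0, 0))


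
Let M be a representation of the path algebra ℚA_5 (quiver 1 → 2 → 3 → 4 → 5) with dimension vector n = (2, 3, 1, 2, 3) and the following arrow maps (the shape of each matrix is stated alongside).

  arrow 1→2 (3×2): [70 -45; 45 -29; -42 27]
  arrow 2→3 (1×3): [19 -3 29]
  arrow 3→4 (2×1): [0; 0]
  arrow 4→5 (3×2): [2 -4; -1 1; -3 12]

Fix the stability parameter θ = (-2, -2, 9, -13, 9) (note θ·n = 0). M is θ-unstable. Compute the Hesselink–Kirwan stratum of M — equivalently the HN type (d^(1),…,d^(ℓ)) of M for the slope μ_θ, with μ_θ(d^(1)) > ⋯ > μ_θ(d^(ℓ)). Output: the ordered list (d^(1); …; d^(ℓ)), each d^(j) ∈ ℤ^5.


Interval decomposition of M: I[1,2], I[1,3], I[2,2], I[4,5]^2, I[5,5].
HN type (ℓ=3): μ^(1)=9; μ^(2)=-2; μ^(3)=-13

((0, 0, 1, 0, 3); (2, 3, 0, 0, 0); (0, 0, 0, 2, 0))


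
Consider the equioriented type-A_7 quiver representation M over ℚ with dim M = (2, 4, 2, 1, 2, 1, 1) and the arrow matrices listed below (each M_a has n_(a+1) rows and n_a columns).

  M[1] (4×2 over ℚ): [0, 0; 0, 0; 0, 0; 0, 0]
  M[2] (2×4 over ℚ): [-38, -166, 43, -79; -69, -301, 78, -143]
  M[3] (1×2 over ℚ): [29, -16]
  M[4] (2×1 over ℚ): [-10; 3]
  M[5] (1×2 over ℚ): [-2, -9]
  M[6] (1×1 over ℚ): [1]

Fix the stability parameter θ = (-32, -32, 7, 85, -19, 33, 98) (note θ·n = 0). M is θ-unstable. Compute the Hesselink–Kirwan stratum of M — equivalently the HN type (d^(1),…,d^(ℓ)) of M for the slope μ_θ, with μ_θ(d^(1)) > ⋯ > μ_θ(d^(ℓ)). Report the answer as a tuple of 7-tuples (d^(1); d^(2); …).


Via rank(M_{q-1}∘⋯∘M_p): M ≅ I[1,1]^2, I[2,2]^2, I[2,3], I[2,7], I[5,5].
μ_θ-semistable layers: μ^(1)=98; μ^(2)=33; μ^(3)=7; μ^(4)=-19; μ^(5)=-32

((0, 0, 0, 0, 0, 0, 1); (0, 0, 0, 1, 1, 1, 0); (0, 0, 2, 0, 0, 0, 0); (0, 0, 0, 0, 1, 0, 0); (2, 4, 0, 0, 0, 0, 0))


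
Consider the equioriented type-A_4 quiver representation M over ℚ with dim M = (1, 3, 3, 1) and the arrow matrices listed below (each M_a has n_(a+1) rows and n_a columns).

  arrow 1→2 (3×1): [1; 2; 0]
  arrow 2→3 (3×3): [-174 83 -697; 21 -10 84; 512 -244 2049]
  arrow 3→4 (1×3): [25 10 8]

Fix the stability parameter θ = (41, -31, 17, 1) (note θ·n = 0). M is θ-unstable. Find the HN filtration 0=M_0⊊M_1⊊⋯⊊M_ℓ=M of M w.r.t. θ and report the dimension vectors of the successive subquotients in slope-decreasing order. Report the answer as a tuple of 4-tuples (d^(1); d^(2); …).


Via rank(M_{q-1}∘⋯∘M_p): M ≅ I[1,4], I[2,3]^2.
μ_θ-semistable layers: μ^(1)=17; μ^(2)=9; μ^(3)=5; μ^(4)=-31

((0, 0, 2, 0); (0, 0, 1, 1); (1, 1, 0, 0); (0, 2, 0, 0))


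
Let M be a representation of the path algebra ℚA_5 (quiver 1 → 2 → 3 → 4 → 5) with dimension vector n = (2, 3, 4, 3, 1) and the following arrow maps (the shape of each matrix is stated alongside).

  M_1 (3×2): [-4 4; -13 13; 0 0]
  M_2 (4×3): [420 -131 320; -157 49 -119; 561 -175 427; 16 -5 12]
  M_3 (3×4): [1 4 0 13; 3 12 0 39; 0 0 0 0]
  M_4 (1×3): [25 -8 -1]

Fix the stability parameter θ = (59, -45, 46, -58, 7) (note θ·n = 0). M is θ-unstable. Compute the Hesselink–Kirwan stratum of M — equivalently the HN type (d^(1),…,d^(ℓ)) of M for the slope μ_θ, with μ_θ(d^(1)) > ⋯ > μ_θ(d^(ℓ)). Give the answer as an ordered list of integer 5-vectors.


Interval decomposition of M: I[1,1], I[1,3], I[2,2], I[2,3], I[3,3], I[3,5], I[4,4]^2.
HN type (ℓ=6): μ^(1)=59; μ^(2)=46; μ^(3)=7; μ^(4)=-6; μ^(5)=-45; μ^(6)=-58

((1, 0, 0, 0, 0); (0, 0, 3, 0, 0); (1, 1, 0, 0, 1); (0, 0, 1, 1, 0); (0, 2, 0, 0, 0); (0, 0, 0, 2, 0))


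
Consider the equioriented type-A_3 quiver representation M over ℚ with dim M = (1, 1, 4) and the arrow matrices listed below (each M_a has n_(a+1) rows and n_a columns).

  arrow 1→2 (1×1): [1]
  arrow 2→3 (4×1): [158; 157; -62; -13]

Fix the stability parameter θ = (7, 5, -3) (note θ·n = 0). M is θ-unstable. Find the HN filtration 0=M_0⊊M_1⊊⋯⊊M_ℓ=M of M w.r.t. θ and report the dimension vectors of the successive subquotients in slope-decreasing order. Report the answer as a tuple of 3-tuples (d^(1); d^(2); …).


Via rank(M_{q-1}∘⋯∘M_p): M ≅ I[1,3], I[3,3]^3.
μ_θ-semistable layers: μ^(1)=3; μ^(2)=-3

((1, 1, 1); (0, 0, 3))


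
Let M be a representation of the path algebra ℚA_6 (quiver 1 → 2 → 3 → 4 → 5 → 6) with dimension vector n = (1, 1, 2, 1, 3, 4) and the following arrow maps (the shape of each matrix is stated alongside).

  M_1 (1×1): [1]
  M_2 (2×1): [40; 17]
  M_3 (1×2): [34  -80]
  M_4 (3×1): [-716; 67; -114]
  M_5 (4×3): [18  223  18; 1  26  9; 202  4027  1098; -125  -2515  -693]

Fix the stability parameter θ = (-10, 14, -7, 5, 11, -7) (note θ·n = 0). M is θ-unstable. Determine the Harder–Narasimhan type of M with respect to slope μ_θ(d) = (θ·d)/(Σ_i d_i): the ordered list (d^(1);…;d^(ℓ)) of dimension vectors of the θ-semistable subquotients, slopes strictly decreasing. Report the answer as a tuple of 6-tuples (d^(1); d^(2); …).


Interval decomposition of M: I[1,3], I[3,6], I[5,5], I[5,6], I[6,6]^2.
HN type (ℓ=6): μ^(1)=11; μ^(2)=7/2; μ^(3)=3; μ^(4)=2; μ^(5)=-7; μ^(6)=-10

((0, 0, 0, 0, 1, 0); (0, 1, 1, 0, 0, 0); (0, 0, 0, 1, 1, 1); (0, 0, 0, 0, 1, 1); (0, 0, 1, 0, 0, 2); (1, 0, 0, 0, 0, 0))


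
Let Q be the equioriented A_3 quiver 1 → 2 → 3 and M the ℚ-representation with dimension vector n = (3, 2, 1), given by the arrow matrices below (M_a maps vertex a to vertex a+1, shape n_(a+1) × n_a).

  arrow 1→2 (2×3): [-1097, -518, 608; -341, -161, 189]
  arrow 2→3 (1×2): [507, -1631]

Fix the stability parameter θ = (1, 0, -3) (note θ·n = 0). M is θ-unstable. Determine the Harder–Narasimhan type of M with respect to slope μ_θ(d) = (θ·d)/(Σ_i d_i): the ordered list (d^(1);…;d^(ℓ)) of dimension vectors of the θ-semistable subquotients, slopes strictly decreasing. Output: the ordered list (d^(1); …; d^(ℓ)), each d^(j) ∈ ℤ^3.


Interval decomposition of M: I[1,1], I[1,2], I[1,3].
HN type (ℓ=3): μ^(1)=1; μ^(2)=1/2; μ^(3)=-2/3

((1, 0, 0); (1, 1, 0); (1, 1, 1))


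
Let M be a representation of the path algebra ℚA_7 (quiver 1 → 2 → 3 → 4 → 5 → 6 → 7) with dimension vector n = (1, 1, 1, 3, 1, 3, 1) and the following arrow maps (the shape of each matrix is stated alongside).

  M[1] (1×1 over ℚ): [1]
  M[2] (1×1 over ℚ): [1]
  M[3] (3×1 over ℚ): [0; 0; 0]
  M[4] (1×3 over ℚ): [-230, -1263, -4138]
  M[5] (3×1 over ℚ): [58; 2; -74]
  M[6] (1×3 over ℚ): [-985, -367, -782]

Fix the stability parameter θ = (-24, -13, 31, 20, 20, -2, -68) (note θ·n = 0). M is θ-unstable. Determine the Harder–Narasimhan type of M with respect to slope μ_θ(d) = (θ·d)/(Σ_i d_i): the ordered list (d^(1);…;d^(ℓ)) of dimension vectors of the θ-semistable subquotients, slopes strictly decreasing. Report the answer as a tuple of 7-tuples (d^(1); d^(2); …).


Interval decomposition of M: I[1,3], I[4,4]^2, I[4,7], I[6,6]^2.
HN type (ℓ=6): μ^(1)=31; μ^(2)=20; μ^(3)=-2; μ^(4)=-15/2; μ^(5)=-13; μ^(6)=-24

((0, 0, 1, 0, 0, 0, 0); (0, 0, 0, 2, 0, 0, 0); (0, 0, 0, 0, 0, 2, 0); (0, 0, 0, 1, 1, 1, 1); (0, 1, 0, 0, 0, 0, 0); (1, 0, 0, 0, 0, 0, 0))


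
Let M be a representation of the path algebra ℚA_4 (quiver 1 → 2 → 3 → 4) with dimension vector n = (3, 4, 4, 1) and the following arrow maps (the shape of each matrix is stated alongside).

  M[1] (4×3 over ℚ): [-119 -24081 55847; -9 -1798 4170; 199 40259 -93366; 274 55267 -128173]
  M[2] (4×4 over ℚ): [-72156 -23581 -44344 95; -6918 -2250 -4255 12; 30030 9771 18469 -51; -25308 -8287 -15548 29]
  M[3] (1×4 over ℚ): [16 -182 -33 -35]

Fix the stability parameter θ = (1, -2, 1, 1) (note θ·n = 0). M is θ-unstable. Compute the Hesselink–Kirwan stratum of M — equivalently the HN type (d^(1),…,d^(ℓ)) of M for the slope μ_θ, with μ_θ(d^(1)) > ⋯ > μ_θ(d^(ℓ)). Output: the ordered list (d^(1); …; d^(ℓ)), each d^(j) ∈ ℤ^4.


Via rank(M_{q-1}∘⋯∘M_p): M ≅ I[1,2], I[1,3], I[1,4], I[2,2], I[3,3]^2.
μ_θ-semistable layers: μ^(1)=1; μ^(2)=-1/2; μ^(3)=-2

((0, 0, 4, 1); (3, 3, 0, 0); (0, 1, 0, 0))


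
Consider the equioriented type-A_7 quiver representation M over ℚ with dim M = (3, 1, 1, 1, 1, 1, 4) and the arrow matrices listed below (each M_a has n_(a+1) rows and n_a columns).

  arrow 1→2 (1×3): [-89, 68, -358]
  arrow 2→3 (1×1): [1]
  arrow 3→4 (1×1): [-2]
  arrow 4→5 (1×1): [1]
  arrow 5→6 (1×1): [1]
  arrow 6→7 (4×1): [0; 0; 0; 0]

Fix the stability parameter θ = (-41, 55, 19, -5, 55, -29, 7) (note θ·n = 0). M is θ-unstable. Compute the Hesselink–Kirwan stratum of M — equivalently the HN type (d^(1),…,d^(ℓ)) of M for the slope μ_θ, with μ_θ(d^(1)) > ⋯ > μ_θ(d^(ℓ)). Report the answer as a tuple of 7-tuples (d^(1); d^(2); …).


Interval decomposition of M: I[1,1]^2, I[1,6], I[7,7]^4.
HN type (ℓ=3): μ^(1)=19; μ^(2)=7; μ^(3)=-41

((0, 1, 1, 1, 1, 1, 0); (0, 0, 0, 0, 0, 0, 4); (3, 0, 0, 0, 0, 0, 0))


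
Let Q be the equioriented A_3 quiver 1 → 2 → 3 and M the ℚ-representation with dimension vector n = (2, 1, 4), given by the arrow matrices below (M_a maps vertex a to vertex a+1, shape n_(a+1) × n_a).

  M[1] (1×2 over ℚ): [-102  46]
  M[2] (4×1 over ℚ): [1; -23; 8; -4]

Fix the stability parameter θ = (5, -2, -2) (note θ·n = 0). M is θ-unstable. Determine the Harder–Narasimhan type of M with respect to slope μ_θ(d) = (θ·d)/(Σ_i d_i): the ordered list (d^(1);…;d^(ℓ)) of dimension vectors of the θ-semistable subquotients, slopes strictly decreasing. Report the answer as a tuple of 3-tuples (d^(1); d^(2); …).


Via rank(M_{q-1}∘⋯∘M_p): M ≅ I[1,1], I[1,3], I[3,3]^3.
μ_θ-semistable layers: μ^(1)=5; μ^(2)=1/3; μ^(3)=-2

((1, 0, 0); (1, 1, 1); (0, 0, 3))


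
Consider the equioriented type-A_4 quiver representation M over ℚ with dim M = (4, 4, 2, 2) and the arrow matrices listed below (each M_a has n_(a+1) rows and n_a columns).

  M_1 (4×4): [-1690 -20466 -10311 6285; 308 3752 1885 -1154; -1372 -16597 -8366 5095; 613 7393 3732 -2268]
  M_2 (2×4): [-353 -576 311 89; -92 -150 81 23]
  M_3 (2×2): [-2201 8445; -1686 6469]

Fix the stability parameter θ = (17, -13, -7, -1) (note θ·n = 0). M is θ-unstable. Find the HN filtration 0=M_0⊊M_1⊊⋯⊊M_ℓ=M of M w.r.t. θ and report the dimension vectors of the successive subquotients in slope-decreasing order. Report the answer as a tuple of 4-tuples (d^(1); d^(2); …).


Barcode: M ≅ I[1,2]^2, I[1,4]^2. HN layers by μ_θ (2 steps, strictly decreasing):
  μ^(1)=2; μ^(2)=-1

((2, 2, 0, 0); (2, 2, 2, 2))


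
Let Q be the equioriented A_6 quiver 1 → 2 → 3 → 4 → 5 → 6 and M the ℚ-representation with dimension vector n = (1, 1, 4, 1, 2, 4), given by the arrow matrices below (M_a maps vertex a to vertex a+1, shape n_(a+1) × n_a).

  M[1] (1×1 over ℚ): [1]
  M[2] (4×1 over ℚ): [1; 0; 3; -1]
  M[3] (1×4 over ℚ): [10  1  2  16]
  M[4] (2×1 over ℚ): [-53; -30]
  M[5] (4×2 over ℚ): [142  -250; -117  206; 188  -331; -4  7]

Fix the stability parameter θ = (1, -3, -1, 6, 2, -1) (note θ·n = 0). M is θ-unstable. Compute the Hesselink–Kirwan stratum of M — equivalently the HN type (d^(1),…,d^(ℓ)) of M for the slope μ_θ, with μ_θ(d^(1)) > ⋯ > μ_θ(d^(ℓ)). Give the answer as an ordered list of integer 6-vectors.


Barcode: M ≅ I[1,3], I[3,3]^2, I[3,6], I[5,6], I[6,6]^2. HN layers by μ_θ (3 steps, strictly decreasing):
  μ^(1)=7/3; μ^(2)=1/2; μ^(3)=-1

((0, 0, 0, 1, 1, 1); (0, 0, 0, 0, 1, 1); (1, 1, 4, 0, 0, 2))


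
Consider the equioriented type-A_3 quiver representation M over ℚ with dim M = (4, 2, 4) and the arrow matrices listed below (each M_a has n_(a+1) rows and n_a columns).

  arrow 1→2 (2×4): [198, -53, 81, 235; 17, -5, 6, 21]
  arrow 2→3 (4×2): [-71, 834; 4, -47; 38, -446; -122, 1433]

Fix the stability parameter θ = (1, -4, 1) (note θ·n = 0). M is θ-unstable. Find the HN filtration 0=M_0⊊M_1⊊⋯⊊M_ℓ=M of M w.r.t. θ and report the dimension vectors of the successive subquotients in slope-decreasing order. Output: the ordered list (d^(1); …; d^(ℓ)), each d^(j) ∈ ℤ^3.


Barcode: M ≅ I[1,1]^2, I[1,3]^2, I[3,3]^2. HN layers by μ_θ (2 steps, strictly decreasing):
  μ^(1)=1; μ^(2)=-3/2

((2, 0, 4); (2, 2, 0))


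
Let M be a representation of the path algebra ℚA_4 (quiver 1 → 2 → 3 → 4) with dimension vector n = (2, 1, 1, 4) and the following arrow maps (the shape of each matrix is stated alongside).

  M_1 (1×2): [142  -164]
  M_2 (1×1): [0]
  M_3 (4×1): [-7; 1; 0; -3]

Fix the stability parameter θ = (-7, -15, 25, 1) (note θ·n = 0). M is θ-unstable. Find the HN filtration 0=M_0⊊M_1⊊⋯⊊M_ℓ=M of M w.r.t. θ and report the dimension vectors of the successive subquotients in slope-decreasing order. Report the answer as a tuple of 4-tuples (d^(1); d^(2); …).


Interval decomposition of M: I[1,1], I[1,2], I[3,4], I[4,4]^3.
HN type (ℓ=4): μ^(1)=13; μ^(2)=1; μ^(3)=-7; μ^(4)=-11

((0, 0, 1, 1); (0, 0, 0, 3); (1, 0, 0, 0); (1, 1, 0, 0))


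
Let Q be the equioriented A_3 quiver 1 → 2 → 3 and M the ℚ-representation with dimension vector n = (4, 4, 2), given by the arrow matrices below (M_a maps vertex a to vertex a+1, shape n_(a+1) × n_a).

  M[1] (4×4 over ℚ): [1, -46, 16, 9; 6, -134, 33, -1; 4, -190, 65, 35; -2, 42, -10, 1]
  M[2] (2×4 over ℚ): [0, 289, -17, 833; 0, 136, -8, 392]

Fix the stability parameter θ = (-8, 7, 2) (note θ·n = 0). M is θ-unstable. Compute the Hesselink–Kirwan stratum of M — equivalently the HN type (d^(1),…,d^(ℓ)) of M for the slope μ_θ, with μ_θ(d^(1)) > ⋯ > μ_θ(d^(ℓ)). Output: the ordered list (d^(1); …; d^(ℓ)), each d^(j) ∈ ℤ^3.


Barcode: M ≅ I[1,1], I[1,2]^2, I[1,3], I[2,2], I[3,3]. HN layers by μ_θ (4 steps, strictly decreasing):
  μ^(1)=7; μ^(2)=9/2; μ^(3)=2; μ^(4)=-8

((0, 3, 0); (0, 1, 1); (0, 0, 1); (4, 0, 0))


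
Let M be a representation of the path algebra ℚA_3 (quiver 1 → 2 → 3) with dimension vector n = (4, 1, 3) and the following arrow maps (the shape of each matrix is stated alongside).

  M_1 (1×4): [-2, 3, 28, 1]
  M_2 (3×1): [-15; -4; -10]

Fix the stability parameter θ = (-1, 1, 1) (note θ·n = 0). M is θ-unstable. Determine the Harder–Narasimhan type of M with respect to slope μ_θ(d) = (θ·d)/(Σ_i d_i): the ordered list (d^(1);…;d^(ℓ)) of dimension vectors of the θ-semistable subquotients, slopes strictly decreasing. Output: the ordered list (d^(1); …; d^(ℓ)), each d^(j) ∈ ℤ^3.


Interval decomposition of M: I[1,1]^3, I[1,3], I[3,3]^2.
HN type (ℓ=2): μ^(1)=1; μ^(2)=-1

((0, 1, 3); (4, 0, 0))


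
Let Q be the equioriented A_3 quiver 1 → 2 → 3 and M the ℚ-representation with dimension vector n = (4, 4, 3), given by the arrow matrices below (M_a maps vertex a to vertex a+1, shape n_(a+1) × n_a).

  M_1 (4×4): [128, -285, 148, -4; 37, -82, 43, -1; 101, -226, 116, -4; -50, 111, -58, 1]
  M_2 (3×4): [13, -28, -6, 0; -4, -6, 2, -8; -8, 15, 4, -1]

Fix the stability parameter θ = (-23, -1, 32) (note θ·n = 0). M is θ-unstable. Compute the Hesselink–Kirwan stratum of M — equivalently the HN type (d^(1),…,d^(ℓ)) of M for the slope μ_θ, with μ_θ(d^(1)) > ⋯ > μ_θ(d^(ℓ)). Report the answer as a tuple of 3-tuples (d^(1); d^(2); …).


Via rank(M_{q-1}∘⋯∘M_p): M ≅ I[1,2], I[1,3]^3.
μ_θ-semistable layers: μ^(1)=32; μ^(2)=-1; μ^(3)=-23

((0, 0, 3); (0, 4, 0); (4, 0, 0))


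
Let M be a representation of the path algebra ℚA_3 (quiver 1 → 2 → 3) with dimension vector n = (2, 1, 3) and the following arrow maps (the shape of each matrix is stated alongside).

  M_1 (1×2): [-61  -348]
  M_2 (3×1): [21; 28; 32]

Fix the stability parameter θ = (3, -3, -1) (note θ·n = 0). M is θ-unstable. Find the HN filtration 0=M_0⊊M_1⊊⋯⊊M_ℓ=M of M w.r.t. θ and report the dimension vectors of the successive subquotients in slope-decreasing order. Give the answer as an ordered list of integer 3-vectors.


Barcode: M ≅ I[1,1], I[1,3], I[3,3]^2. HN layers by μ_θ (3 steps, strictly decreasing):
  μ^(1)=3; μ^(2)=-1/3; μ^(3)=-1

((1, 0, 0); (1, 1, 1); (0, 0, 2))


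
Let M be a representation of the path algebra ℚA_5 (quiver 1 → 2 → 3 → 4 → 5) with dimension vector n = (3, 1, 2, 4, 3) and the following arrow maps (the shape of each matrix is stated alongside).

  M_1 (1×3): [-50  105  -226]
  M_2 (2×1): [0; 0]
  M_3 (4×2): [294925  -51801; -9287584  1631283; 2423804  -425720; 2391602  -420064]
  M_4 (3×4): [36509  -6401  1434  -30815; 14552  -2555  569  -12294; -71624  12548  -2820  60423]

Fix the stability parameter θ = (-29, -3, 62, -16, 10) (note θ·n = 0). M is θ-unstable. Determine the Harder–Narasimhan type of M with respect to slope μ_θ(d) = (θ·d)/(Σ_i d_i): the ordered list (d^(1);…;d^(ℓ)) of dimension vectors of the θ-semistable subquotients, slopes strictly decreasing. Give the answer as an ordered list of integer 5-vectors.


Barcode: M ≅ I[1,1]^2, I[1,2], I[3,5]^2, I[4,4], I[4,5]. HN layers by μ_θ (5 steps, strictly decreasing):
  μ^(1)=56/3; μ^(2)=10; μ^(3)=-3; μ^(4)=-16; μ^(5)=-29

((0, 0, 2, 2, 2); (0, 0, 0, 0, 1); (0, 1, 0, 0, 0); (0, 0, 0, 2, 0); (3, 0, 0, 0, 0))


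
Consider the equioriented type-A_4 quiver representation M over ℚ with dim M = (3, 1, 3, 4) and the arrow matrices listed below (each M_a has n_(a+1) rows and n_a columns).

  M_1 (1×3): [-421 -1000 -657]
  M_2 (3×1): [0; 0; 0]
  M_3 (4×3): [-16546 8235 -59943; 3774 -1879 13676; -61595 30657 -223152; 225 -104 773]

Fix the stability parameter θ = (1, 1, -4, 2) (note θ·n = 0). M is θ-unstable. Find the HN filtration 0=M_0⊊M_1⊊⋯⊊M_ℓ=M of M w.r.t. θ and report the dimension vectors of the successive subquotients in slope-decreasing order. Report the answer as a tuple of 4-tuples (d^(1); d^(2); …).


Via rank(M_{q-1}∘⋯∘M_p): M ≅ I[1,1]^2, I[1,2], I[3,4]^3, I[4,4].
μ_θ-semistable layers: μ^(1)=2; μ^(2)=1; μ^(3)=-4

((0, 0, 0, 4); (3, 1, 0, 0); (0, 0, 3, 0))


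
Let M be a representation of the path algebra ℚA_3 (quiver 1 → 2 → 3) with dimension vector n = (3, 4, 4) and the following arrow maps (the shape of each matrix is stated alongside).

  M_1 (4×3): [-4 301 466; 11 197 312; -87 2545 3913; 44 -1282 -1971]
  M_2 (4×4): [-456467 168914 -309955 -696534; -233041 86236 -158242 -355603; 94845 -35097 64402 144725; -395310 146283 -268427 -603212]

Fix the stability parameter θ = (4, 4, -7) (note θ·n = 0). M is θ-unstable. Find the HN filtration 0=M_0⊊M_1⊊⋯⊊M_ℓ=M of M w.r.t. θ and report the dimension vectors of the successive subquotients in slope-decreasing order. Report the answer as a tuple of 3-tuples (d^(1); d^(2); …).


Interval decomposition of M: I[1,3]^3, I[2,3].
HN type (ℓ=2): μ^(1)=1/3; μ^(2)=-3/2

((3, 3, 3); (0, 1, 1))


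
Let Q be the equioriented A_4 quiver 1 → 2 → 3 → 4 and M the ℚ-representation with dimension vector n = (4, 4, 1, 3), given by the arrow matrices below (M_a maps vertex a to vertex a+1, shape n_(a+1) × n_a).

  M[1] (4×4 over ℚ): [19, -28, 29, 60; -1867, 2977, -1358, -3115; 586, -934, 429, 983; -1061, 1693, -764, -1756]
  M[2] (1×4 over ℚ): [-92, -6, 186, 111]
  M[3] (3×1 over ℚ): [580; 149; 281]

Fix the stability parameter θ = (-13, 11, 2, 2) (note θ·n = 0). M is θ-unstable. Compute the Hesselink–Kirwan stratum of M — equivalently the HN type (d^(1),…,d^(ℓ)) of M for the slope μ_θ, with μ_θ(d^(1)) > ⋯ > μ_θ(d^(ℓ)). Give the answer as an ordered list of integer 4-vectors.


Via rank(M_{q-1}∘⋯∘M_p): M ≅ I[1,2]^3, I[1,4], I[4,4]^2.
μ_θ-semistable layers: μ^(1)=11; μ^(2)=5; μ^(3)=2; μ^(4)=-13

((0, 3, 0, 0); (0, 1, 1, 1); (0, 0, 0, 2); (4, 0, 0, 0))


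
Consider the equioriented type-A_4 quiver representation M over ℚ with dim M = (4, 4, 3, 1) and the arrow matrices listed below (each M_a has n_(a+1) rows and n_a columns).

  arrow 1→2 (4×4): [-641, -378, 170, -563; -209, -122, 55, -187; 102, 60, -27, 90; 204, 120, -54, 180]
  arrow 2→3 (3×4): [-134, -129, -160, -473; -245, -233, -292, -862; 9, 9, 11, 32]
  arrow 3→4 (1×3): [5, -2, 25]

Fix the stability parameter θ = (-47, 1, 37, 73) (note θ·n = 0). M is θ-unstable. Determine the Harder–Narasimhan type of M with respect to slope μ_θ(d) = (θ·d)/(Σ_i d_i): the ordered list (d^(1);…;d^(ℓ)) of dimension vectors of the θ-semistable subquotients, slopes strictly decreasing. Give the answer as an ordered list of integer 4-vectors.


Interval decomposition of M: I[1,1]^2, I[1,3], I[1,4], I[2,2], I[2,3].
HN type (ℓ=4): μ^(1)=73; μ^(2)=37; μ^(3)=1; μ^(4)=-47

((0, 0, 0, 1); (0, 0, 3, 0); (0, 4, 0, 0); (4, 0, 0, 0))


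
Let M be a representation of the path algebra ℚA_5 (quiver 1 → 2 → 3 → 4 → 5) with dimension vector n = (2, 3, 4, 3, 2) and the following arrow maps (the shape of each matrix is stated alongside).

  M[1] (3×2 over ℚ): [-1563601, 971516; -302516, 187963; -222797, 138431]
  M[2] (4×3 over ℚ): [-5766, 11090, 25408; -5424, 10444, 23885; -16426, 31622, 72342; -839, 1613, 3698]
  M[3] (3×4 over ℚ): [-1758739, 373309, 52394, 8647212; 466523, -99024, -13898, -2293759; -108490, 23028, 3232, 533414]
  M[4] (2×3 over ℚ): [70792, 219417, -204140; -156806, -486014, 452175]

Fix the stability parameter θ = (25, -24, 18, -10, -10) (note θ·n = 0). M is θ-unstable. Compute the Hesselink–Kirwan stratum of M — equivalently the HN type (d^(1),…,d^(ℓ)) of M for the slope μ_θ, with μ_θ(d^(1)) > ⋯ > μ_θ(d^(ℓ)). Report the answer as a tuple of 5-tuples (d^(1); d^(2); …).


Via rank(M_{q-1}∘⋯∘M_p): M ≅ I[1,2], I[1,5], I[2,5], I[3,3], I[3,4].
μ_θ-semistable layers: μ^(1)=18; μ^(2)=4; μ^(3)=1/2; μ^(4)=-1/5; μ^(5)=-2/3; μ^(6)=-24

((0, 0, 1, 0, 0); (0, 0, 1, 1, 0); (1, 1, 0, 0, 0); (1, 1, 1, 1, 1); (0, 0, 1, 1, 1); (0, 1, 0, 0, 0))


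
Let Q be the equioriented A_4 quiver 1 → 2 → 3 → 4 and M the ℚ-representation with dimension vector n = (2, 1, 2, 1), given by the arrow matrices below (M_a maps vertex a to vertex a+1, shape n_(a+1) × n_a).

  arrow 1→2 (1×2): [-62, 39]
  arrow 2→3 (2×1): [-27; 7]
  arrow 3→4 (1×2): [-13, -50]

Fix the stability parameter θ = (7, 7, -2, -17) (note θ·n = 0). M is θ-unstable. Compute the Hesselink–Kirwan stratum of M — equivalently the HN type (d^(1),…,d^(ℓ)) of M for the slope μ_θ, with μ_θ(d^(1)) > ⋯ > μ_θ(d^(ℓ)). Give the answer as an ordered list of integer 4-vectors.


Interval decomposition of M: I[1,1], I[1,4], I[3,3].
HN type (ℓ=3): μ^(1)=7; μ^(2)=-5/4; μ^(3)=-2

((1, 0, 0, 0); (1, 1, 1, 1); (0, 0, 1, 0))


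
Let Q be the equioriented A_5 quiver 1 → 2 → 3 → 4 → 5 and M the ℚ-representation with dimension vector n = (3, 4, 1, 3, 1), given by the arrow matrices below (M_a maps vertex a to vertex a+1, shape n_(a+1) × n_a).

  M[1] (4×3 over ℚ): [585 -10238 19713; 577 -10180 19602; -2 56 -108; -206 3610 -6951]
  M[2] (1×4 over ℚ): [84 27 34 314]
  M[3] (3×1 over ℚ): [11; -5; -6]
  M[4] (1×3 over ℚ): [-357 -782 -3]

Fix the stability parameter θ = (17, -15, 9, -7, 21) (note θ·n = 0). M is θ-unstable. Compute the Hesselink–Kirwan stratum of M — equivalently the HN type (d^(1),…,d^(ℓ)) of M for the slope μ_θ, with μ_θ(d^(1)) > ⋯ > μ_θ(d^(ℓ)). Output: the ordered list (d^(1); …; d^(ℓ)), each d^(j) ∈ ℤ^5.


Via rank(M_{q-1}∘⋯∘M_p): M ≅ I[1,1], I[1,2], I[1,5], I[2,2]^2, I[4,4]^2.
μ_θ-semistable layers: μ^(1)=21; μ^(2)=17; μ^(3)=1; μ^(4)=-7; μ^(5)=-15

((0, 0, 0, 0, 1); (1, 0, 0, 0, 0); (2, 2, 1, 1, 0); (0, 0, 0, 2, 0); (0, 2, 0, 0, 0))


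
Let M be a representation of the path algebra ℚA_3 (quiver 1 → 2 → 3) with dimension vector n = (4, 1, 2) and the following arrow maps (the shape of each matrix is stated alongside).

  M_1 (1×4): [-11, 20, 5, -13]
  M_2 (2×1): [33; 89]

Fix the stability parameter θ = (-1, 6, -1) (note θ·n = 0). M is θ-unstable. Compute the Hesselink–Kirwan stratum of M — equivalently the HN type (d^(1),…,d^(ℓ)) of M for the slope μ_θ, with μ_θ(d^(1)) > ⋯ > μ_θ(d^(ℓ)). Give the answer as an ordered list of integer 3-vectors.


Via rank(M_{q-1}∘⋯∘M_p): M ≅ I[1,1]^3, I[1,3], I[3,3].
μ_θ-semistable layers: μ^(1)=5/2; μ^(2)=-1

((0, 1, 1); (4, 0, 1))


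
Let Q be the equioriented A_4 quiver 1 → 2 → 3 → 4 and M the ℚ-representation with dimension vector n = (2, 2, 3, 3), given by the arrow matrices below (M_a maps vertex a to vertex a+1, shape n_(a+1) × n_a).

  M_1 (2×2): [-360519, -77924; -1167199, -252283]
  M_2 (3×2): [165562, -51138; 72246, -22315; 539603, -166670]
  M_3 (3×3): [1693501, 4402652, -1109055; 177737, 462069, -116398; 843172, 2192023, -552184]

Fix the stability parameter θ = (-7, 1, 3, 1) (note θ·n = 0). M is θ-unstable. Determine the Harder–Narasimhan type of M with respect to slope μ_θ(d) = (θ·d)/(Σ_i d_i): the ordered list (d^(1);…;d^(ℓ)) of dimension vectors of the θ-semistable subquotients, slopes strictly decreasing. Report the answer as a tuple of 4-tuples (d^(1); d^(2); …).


Barcode: M ≅ I[1,4]^2, I[3,4]. HN layers by μ_θ (3 steps, strictly decreasing):
  μ^(1)=2; μ^(2)=1; μ^(3)=-7

((0, 0, 3, 3); (0, 2, 0, 0); (2, 0, 0, 0))


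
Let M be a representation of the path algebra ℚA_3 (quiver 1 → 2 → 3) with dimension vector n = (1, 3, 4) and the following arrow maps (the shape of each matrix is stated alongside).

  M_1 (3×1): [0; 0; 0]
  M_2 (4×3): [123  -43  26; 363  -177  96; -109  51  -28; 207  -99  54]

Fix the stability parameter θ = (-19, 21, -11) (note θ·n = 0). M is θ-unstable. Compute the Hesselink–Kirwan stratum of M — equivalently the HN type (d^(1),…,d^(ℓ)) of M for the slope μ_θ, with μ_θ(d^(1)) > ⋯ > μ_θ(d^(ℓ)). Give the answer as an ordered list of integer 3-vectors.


Barcode: M ≅ I[1,1], I[2,2], I[2,3]^2, I[3,3]^2. HN layers by μ_θ (4 steps, strictly decreasing):
  μ^(1)=21; μ^(2)=5; μ^(3)=-11; μ^(4)=-19

((0, 1, 0); (0, 2, 2); (0, 0, 2); (1, 0, 0))


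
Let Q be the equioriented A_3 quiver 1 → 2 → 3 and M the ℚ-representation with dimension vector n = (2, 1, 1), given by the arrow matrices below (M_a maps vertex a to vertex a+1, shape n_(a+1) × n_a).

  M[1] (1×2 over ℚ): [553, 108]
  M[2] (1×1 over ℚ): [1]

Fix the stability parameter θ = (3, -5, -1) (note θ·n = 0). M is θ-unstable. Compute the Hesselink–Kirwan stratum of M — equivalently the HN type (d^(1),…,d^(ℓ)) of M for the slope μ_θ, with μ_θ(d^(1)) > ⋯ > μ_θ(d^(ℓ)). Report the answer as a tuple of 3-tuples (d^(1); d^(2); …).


Barcode: M ≅ I[1,1], I[1,3]. HN layers by μ_θ (2 steps, strictly decreasing):
  μ^(1)=3; μ^(2)=-1

((1, 0, 0); (1, 1, 1))


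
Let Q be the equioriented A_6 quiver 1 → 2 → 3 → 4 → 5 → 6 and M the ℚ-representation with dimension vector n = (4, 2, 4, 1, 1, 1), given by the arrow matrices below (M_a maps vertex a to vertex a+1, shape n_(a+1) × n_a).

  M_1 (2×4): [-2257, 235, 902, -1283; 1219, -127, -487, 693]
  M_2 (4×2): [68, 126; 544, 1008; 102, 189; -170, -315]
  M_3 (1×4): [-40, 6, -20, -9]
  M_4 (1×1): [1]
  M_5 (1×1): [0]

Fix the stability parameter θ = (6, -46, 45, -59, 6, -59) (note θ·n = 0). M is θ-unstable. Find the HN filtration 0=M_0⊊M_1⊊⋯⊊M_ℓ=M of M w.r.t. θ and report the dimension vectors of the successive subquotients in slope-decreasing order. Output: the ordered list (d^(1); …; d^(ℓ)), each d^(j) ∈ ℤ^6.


Barcode: M ≅ I[1,1]^2, I[1,2], I[1,5], I[3,3]^3, I[6,6]. HN layers by μ_θ (5 steps, strictly decreasing):
  μ^(1)=45; μ^(2)=6; μ^(3)=-7; μ^(4)=-20; μ^(5)=-59

((0, 0, 3, 0, 0, 0); (2, 0, 0, 0, 1, 0); (0, 0, 1, 1, 0, 0); (2, 2, 0, 0, 0, 0); (0, 0, 0, 0, 0, 1))


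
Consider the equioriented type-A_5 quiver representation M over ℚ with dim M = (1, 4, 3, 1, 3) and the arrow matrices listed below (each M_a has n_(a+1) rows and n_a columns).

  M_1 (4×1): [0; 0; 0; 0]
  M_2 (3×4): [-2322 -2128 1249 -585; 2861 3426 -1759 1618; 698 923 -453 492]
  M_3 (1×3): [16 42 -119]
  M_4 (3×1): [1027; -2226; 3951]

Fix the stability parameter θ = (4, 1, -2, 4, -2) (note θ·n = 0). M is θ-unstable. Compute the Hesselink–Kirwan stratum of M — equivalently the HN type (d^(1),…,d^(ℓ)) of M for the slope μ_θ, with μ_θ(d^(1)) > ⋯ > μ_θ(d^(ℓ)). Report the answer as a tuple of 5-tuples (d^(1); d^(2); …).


Via rank(M_{q-1}∘⋯∘M_p): M ≅ I[1,1], I[2,2], I[2,3]^2, I[2,5], I[5,5]^2.
μ_θ-semistable layers: μ^(1)=4; μ^(2)=1; μ^(3)=-1/2; μ^(4)=-2

((1, 0, 0, 0, 0); (0, 1, 0, 1, 1); (0, 3, 3, 0, 0); (0, 0, 0, 0, 2))
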